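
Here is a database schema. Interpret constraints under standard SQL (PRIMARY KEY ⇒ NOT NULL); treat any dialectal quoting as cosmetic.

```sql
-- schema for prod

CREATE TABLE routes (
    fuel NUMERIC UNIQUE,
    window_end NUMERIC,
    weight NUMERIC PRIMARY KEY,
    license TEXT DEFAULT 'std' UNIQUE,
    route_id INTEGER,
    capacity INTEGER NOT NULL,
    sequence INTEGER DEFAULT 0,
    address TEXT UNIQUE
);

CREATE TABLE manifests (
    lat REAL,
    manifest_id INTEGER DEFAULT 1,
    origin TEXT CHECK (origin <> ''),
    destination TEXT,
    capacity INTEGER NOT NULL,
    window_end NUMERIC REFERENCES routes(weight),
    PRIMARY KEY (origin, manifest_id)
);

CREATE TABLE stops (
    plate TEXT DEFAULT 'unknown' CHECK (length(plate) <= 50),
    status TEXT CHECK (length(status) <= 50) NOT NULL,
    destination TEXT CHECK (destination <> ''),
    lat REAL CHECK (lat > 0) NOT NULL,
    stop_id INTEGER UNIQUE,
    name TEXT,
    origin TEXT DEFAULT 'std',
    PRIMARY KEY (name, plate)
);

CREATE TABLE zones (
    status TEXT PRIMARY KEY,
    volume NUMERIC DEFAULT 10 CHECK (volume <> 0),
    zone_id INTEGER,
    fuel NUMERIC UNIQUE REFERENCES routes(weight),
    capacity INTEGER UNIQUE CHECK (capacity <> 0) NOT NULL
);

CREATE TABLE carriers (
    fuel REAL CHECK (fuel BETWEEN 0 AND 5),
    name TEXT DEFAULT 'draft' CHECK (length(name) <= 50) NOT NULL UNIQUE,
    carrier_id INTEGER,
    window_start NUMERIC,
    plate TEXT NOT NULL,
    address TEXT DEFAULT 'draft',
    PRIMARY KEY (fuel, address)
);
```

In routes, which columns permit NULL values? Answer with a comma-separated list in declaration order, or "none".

- fuel: UNIQUE does not imply NOT NULL → nullable.
- window_end: no NOT NULL constraint applies → nullable.
- weight: part of the PRIMARY KEY, which implies NOT NULL → not nullable.
- license: UNIQUE does not imply NOT NULL → nullable.
- route_id: no NOT NULL constraint applies → nullable.
- capacity: declared NOT NULL → not nullable.
- sequence: DEFAULT only fills an omitted column; an explicit NULL is still allowed → nullable.
- address: UNIQUE does not imply NOT NULL → nullable.

fuel, window_end, license, route_id, sequence, address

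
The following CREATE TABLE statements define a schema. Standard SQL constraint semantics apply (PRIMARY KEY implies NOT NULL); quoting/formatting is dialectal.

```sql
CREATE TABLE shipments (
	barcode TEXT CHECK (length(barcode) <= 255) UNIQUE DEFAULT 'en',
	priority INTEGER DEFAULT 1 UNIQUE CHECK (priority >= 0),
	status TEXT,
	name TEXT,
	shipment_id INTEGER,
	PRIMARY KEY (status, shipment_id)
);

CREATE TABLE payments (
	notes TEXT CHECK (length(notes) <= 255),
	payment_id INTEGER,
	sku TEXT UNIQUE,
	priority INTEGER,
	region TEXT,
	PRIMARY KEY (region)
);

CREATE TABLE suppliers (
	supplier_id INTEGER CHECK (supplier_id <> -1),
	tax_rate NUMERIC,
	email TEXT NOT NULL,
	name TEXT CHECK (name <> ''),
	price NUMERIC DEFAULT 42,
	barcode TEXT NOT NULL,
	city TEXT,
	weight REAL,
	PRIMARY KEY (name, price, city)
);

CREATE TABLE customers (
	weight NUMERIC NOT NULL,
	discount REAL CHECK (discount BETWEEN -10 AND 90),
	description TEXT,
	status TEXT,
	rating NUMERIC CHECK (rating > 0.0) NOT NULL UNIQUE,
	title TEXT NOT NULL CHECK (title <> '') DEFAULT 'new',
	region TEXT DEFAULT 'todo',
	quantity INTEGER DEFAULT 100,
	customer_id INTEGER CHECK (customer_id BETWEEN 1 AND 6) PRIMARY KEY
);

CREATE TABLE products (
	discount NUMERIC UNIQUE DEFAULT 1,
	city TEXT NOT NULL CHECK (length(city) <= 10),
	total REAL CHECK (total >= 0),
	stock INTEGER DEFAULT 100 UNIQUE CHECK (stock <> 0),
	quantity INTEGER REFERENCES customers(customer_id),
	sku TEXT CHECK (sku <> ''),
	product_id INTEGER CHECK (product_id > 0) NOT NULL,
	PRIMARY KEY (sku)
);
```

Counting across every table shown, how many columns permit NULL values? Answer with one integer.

shipments: 3 nullable (barcode, priority, name — PK (status, shipment_id) and explicit NOT NULL columns excluded).
payments: 4 nullable (notes, payment_id, sku, priority — PK (region) and explicit NOT NULL columns excluded).
suppliers: 3 nullable (supplier_id, tax_rate, weight — PK (name, price, city) and explicit NOT NULL columns excluded).
customers: 5 nullable (discount, description, status, region, quantity — PK (customer_id) and explicit NOT NULL columns excluded).
products: 4 nullable (discount, total, stock, quantity — PK (sku) and explicit NOT NULL columns excluded).
Total: 3 + 4 + 3 + 5 + 4 = 19.

19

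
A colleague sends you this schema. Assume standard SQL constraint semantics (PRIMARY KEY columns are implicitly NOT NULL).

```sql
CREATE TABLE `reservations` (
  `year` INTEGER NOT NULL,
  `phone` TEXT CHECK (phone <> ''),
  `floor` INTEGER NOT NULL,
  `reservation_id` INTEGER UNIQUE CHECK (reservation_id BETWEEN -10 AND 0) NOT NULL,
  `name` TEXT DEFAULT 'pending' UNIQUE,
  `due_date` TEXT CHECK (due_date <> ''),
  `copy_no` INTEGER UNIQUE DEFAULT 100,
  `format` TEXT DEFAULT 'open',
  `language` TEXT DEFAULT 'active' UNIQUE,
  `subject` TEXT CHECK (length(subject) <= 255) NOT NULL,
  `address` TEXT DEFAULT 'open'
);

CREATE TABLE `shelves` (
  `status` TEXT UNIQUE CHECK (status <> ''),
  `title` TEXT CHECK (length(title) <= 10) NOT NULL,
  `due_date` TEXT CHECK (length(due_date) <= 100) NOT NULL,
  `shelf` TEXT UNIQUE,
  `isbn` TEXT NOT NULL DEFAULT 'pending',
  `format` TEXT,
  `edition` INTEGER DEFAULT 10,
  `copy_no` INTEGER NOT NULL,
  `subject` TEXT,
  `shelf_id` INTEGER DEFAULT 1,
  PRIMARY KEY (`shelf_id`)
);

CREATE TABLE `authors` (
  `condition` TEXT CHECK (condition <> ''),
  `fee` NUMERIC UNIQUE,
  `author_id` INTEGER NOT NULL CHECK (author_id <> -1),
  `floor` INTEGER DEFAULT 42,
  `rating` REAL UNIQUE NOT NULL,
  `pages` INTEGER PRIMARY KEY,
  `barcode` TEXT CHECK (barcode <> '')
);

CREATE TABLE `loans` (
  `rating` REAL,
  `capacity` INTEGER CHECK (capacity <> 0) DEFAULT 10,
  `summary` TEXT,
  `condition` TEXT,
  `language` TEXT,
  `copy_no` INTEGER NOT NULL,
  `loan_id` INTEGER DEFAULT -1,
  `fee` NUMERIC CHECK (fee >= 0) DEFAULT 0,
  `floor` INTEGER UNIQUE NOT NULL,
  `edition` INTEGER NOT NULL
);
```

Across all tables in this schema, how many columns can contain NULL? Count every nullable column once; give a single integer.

23

reservations: 7 nullable (phone, name, due_date, copy_no, format, language, address — PK none and explicit NOT NULL columns excluded).
shelves: 5 nullable (status, shelf, format, edition, subject — PK (shelf_id) and explicit NOT NULL columns excluded).
authors: 4 nullable (condition, fee, floor, barcode — PK (pages) and explicit NOT NULL columns excluded).
loans: 7 nullable (rating, capacity, summary, condition, language, loan_id, fee — PK none and explicit NOT NULL columns excluded).
Total: 7 + 5 + 4 + 7 = 23.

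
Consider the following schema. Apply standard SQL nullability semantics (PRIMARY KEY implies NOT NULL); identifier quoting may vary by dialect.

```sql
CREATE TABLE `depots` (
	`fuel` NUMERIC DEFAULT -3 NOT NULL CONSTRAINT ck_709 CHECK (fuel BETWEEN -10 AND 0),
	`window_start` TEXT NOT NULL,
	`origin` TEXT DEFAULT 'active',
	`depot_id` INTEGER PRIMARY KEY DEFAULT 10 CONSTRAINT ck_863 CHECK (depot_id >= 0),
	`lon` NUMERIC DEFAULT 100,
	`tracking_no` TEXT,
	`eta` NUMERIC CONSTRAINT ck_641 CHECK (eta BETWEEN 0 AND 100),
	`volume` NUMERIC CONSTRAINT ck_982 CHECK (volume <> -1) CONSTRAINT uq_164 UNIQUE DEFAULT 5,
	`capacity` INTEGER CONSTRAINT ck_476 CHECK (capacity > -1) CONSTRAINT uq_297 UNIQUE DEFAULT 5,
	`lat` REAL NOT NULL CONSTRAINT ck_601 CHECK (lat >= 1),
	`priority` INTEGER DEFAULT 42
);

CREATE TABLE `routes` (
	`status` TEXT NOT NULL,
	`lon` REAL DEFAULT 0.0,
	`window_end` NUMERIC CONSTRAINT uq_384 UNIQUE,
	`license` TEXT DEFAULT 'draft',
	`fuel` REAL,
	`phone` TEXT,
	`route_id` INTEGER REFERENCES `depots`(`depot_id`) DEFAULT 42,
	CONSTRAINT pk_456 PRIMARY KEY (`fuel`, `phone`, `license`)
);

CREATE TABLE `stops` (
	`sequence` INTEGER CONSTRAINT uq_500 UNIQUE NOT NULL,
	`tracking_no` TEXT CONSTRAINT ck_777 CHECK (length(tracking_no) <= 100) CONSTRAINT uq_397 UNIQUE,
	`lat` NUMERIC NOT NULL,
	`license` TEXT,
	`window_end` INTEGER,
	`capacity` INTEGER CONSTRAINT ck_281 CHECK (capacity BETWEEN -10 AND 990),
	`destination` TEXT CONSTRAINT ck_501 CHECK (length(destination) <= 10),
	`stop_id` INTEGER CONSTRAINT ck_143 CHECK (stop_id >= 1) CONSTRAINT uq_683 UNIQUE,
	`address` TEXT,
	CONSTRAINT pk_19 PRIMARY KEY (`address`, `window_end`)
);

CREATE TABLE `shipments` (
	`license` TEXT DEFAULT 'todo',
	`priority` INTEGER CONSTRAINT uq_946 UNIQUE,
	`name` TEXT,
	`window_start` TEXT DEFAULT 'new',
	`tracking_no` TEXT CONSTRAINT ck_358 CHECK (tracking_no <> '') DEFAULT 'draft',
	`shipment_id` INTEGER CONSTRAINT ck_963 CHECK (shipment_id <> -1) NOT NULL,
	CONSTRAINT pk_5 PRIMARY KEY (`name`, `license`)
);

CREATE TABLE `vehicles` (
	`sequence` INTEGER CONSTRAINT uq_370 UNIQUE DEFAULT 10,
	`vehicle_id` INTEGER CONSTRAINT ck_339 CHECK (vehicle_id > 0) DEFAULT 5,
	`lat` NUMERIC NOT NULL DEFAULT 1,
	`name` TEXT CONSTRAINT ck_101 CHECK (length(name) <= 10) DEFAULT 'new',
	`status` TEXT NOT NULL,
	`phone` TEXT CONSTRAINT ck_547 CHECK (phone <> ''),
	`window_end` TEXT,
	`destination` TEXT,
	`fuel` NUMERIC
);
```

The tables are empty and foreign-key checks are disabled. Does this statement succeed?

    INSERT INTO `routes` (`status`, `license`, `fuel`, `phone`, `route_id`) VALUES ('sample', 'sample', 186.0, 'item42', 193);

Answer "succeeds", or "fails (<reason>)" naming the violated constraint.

succeeds

NOT NULL columns: fuel is supplied; license is supplied; phone is supplied; status is supplied.
No constraint is violated.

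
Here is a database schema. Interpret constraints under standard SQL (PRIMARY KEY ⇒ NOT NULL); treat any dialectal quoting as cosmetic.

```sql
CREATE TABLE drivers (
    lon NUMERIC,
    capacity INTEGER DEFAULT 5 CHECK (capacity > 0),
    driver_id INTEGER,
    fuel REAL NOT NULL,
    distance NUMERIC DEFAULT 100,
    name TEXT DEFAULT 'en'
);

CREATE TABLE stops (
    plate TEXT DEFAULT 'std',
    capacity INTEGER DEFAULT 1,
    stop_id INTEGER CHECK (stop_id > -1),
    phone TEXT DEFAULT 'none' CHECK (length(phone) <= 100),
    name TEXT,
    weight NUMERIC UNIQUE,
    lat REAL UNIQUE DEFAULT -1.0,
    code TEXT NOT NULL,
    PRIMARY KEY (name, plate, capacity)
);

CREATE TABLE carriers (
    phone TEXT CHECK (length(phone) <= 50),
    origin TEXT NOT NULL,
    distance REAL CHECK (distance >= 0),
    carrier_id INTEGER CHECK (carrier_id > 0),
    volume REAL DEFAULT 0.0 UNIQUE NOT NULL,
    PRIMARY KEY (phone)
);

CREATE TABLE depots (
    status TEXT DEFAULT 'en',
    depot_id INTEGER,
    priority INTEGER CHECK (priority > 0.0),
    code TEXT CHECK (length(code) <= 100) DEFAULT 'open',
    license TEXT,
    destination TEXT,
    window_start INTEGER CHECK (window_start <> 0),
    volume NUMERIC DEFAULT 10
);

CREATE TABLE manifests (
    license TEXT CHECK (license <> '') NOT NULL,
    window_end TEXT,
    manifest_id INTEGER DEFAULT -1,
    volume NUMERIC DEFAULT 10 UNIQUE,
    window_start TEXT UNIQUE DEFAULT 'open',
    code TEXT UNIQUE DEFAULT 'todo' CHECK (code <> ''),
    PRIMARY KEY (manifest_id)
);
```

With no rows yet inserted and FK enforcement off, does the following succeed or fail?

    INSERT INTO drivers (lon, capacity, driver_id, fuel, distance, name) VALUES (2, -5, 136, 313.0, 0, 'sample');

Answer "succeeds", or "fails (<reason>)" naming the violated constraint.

The value -5 for capacity violates CHECK (capacity > 0).

fails (CHECK on capacity)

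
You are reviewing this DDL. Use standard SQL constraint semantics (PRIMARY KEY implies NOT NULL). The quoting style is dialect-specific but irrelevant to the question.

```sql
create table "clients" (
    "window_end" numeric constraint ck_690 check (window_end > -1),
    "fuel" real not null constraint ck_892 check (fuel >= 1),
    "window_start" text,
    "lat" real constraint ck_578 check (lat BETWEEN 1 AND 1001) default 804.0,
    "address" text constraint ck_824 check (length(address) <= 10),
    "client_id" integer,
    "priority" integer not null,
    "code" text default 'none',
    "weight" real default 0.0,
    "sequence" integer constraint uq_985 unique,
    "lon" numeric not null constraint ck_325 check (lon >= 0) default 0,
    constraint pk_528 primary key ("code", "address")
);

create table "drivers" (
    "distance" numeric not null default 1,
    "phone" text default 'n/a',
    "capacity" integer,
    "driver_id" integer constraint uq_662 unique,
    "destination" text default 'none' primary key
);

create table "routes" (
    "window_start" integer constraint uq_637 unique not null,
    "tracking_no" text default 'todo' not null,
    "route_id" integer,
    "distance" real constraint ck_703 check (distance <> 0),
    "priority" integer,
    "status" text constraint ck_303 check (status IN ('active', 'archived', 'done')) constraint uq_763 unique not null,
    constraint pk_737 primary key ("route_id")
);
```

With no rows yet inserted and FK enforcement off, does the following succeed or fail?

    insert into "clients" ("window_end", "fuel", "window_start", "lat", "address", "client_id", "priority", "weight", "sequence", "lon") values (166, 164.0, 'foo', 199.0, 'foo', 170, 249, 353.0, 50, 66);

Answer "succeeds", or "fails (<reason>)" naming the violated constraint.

NOT NULL columns: address is supplied; code defaults to 'none'; fuel is supplied; lon is supplied; priority is supplied.
CHECK constraints: 166 satisfies (window_end > -1); 164.0 satisfies (fuel >= 1); 199.0 satisfies (lat BETWEEN 1 AND 1001); 'foo' satisfies (length(address) <= 10); 66 satisfies (lon >= 0).
No constraint is violated.

succeeds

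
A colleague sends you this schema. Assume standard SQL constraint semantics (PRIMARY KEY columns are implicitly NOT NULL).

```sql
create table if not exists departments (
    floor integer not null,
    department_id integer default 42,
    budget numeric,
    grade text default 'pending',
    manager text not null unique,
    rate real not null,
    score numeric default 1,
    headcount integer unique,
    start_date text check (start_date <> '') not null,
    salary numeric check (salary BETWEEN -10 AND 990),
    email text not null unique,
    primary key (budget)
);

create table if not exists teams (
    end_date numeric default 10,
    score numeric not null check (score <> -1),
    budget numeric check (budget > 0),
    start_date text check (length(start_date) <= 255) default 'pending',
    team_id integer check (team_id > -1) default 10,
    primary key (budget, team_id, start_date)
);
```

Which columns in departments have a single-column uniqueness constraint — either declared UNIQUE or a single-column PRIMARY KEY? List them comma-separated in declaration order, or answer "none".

budget, manager, headcount, email

- floor: no UNIQUE or single-column PK constraint.
- department_id: no UNIQUE or single-column PK constraint.
- budget: single-column PRIMARY KEY → unique.
- grade: no UNIQUE or single-column PK constraint.
- manager: declared UNIQUE → unique.
- rate: no UNIQUE or single-column PK constraint.
- score: no UNIQUE or single-column PK constraint.
- headcount: declared UNIQUE → unique.
- start_date: no UNIQUE or single-column PK constraint.
- salary: no UNIQUE or single-column PK constraint.
- email: declared UNIQUE → unique.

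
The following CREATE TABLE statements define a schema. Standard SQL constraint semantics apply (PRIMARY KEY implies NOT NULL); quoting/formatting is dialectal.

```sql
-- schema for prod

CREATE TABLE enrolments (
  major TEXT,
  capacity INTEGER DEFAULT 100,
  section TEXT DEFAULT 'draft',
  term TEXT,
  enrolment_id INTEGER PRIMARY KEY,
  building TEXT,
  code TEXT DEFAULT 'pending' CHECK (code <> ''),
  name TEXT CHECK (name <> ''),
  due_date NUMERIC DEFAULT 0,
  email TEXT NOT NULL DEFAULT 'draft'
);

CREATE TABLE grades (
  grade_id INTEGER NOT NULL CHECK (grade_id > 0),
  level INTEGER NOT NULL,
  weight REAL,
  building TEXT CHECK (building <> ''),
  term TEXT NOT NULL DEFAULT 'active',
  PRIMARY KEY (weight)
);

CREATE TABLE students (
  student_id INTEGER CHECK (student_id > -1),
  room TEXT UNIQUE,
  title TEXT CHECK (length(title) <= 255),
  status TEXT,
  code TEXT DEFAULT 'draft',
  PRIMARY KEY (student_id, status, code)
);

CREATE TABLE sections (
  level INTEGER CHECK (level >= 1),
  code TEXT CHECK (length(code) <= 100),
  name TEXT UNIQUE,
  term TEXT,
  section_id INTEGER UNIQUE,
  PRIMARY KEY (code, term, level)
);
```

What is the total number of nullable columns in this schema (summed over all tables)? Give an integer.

enrolments: 8 nullable (major, capacity, section, term, building, code, name, due_date — PK (enrolment_id) and explicit NOT NULL columns excluded).
grades: 1 nullable (building — PK (weight) and explicit NOT NULL columns excluded).
students: 2 nullable (room, title — PK (student_id, status, code) and explicit NOT NULL columns excluded).
sections: 2 nullable (name, section_id — PK (code, term, level) and explicit NOT NULL columns excluded).
Total: 8 + 1 + 2 + 2 = 13.

13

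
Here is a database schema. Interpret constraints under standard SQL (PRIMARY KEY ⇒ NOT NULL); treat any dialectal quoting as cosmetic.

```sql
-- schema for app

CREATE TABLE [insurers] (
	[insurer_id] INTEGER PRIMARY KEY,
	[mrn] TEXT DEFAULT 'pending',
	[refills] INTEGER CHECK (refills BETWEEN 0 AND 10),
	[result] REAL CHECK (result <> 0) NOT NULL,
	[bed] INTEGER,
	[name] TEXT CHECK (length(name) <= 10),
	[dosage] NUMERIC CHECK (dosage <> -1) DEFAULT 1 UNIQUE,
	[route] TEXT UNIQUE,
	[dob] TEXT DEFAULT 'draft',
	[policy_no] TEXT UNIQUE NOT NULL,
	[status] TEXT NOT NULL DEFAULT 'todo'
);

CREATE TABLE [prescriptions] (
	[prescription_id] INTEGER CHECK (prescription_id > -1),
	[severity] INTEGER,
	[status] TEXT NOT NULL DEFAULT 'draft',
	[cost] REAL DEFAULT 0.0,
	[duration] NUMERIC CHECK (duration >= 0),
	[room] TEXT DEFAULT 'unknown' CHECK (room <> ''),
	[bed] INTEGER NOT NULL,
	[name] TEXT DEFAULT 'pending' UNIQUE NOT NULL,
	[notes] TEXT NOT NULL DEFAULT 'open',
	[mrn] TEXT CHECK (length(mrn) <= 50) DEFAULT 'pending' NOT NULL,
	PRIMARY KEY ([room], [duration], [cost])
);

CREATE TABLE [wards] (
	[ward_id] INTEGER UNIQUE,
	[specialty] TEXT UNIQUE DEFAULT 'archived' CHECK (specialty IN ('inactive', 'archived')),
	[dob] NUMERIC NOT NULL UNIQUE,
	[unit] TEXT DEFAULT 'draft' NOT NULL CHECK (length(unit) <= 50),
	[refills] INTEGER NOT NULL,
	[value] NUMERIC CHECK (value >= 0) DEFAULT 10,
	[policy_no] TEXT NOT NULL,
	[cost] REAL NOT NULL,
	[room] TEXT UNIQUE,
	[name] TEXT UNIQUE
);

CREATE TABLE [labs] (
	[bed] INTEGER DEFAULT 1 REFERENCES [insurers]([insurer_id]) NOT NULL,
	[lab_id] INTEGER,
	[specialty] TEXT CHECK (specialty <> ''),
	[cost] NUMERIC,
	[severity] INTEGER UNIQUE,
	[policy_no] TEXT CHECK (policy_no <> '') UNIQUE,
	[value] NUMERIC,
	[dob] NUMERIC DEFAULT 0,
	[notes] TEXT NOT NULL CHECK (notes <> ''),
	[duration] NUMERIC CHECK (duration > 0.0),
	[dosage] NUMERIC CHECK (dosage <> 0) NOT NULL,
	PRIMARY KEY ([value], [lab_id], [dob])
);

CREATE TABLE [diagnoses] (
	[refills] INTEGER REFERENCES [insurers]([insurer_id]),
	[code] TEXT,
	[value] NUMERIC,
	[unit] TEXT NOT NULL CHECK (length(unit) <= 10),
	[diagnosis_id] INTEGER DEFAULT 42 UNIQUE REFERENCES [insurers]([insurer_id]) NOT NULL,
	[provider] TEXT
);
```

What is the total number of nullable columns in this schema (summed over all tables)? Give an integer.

23

insurers: 7 nullable (mrn, refills, bed, name, dosage, route, dob — PK (insurer_id) and explicit NOT NULL columns excluded).
prescriptions: 2 nullable (prescription_id, severity — PK (room, duration, cost) and explicit NOT NULL columns excluded).
wards: 5 nullable (ward_id, specialty, value, room, name — PK none and explicit NOT NULL columns excluded).
labs: 5 nullable (specialty, cost, severity, policy_no, duration — PK (value, lab_id, dob) and explicit NOT NULL columns excluded).
diagnoses: 4 nullable (refills, code, value, provider — PK none and explicit NOT NULL columns excluded).
Total: 7 + 2 + 5 + 5 + 4 = 23.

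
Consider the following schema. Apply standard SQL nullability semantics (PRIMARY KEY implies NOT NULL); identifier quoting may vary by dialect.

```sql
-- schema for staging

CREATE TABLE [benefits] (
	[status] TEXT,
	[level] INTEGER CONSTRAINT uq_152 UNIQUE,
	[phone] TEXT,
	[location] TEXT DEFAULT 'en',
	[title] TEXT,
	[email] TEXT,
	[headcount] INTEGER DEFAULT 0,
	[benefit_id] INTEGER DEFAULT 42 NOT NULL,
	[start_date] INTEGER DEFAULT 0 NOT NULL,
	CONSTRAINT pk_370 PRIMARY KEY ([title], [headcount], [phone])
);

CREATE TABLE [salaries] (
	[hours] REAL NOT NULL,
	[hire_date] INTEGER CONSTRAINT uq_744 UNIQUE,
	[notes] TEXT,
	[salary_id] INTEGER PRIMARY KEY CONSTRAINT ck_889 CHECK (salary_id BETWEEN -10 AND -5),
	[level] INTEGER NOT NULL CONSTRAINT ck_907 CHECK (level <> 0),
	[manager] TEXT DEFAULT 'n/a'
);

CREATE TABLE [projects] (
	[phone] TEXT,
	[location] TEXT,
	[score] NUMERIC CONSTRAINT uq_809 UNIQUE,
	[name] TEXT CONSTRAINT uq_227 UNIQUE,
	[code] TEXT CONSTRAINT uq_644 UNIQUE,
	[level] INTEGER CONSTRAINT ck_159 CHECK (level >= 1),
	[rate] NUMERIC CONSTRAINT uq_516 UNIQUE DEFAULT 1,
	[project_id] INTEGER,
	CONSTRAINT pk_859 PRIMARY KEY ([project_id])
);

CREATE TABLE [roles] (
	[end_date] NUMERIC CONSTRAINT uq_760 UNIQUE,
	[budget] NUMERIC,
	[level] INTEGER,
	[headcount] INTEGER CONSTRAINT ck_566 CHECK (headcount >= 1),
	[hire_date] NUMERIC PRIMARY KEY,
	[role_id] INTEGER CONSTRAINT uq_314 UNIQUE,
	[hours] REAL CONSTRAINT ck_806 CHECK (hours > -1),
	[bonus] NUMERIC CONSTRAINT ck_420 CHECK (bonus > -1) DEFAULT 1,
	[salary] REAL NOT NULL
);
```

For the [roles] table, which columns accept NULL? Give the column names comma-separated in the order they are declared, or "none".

- end_date: UNIQUE does not imply NOT NULL → nullable.
- budget: no NOT NULL constraint applies → nullable.
- level: no NOT NULL constraint applies → nullable.
- headcount: CHECK does not forbid NULL (a CHECK constraint passes when its expression is NULL) → nullable.
- hire_date: part of the PRIMARY KEY, which implies NOT NULL → not nullable.
- role_id: UNIQUE does not imply NOT NULL → nullable.
- hours: CHECK does not forbid NULL (a CHECK constraint passes when its expression is NULL) → nullable.
- bonus: CHECK does not forbid NULL (a CHECK constraint passes when its expression is NULL) → nullable.
- salary: declared NOT NULL → not nullable.

end_date, budget, level, headcount, role_id, hours, bonus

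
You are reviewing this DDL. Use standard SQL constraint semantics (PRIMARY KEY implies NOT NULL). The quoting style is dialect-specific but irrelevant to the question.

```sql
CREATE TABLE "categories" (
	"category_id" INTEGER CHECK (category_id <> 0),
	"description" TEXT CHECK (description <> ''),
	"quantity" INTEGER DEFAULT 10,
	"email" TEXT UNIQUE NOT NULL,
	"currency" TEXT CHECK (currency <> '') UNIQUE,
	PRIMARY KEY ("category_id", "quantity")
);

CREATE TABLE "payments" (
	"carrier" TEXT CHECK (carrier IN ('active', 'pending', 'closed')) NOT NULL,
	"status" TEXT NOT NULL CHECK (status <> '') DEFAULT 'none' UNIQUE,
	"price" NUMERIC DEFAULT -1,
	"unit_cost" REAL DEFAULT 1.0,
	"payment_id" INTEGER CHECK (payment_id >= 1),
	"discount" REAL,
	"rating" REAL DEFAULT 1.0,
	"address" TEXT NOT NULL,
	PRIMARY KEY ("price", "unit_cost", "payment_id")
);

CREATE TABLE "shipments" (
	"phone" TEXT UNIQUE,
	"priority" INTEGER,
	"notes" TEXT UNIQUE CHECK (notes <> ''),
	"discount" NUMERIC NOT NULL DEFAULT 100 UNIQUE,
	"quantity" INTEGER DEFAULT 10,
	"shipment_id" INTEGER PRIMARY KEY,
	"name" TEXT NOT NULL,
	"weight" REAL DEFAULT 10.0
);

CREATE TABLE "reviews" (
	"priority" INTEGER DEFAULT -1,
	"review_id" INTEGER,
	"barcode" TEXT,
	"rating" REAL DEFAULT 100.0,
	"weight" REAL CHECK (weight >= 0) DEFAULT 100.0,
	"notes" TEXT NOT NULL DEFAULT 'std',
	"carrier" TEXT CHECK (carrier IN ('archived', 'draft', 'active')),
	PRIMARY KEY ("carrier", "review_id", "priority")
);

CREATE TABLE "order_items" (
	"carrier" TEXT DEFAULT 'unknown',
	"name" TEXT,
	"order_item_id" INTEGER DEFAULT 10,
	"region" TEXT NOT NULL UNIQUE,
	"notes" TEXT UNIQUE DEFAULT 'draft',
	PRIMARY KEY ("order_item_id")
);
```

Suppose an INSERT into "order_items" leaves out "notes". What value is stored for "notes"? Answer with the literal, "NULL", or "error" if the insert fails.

'draft'

notes has an explicit DEFAULT 'draft'.
When the column is omitted from an INSERT, that default is used.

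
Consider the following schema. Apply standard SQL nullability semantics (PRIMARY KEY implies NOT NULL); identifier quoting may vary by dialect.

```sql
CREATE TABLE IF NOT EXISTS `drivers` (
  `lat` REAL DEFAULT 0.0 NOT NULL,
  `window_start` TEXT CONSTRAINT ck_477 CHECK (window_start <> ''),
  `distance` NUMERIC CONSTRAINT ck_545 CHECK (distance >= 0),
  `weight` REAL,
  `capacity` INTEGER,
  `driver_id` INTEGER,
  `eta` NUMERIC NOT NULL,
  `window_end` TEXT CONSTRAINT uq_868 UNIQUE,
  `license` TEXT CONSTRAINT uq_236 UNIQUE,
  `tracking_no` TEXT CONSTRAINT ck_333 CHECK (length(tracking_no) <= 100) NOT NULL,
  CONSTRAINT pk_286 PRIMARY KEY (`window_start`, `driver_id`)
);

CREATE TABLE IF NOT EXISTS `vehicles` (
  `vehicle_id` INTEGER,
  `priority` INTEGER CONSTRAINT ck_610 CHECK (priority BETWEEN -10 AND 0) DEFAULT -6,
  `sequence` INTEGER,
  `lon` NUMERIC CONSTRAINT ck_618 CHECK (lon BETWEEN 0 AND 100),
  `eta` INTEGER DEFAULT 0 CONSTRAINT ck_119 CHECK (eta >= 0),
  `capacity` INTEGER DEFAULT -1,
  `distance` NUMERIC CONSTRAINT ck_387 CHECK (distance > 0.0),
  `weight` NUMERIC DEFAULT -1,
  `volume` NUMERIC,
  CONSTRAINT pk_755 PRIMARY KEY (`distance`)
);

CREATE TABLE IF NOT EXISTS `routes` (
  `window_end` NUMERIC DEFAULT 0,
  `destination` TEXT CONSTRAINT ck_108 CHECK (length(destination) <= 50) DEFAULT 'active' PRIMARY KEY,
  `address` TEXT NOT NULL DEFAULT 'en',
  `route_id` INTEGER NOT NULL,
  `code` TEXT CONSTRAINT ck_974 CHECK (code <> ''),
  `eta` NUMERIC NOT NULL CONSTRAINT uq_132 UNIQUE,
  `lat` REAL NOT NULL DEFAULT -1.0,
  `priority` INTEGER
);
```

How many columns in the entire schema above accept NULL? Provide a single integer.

16

drivers: 5 nullable (distance, weight, capacity, window_end, license — PK (window_start, driver_id) and explicit NOT NULL columns excluded).
vehicles: 8 nullable (vehicle_id, priority, sequence, lon, eta, capacity, weight, volume — PK (distance) and explicit NOT NULL columns excluded).
routes: 3 nullable (window_end, code, priority — PK (destination) and explicit NOT NULL columns excluded).
Total: 5 + 8 + 3 = 16.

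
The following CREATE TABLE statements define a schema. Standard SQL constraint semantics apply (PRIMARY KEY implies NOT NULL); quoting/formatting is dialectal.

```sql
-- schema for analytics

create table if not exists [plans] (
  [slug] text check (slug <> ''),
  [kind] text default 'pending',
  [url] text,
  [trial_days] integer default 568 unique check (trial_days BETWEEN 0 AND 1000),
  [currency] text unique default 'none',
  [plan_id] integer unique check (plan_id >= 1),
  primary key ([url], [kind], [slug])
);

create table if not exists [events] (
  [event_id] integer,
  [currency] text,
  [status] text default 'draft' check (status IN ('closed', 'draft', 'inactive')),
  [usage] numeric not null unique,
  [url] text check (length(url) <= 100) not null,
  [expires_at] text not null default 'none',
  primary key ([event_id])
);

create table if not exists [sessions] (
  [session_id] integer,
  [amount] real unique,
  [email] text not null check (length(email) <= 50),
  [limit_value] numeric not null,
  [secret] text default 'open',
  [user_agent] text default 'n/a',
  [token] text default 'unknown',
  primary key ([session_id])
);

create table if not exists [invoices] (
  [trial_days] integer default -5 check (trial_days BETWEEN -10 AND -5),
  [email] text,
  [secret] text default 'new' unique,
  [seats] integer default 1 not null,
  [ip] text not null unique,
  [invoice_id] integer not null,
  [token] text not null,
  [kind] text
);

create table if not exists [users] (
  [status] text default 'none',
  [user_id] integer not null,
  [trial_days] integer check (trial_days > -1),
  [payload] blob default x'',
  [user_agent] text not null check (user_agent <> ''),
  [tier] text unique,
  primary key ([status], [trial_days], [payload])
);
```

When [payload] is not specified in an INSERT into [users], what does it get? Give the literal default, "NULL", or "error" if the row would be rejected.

x''

payload has an explicit DEFAULT x''.
When the column is omitted from an INSERT, that default is used.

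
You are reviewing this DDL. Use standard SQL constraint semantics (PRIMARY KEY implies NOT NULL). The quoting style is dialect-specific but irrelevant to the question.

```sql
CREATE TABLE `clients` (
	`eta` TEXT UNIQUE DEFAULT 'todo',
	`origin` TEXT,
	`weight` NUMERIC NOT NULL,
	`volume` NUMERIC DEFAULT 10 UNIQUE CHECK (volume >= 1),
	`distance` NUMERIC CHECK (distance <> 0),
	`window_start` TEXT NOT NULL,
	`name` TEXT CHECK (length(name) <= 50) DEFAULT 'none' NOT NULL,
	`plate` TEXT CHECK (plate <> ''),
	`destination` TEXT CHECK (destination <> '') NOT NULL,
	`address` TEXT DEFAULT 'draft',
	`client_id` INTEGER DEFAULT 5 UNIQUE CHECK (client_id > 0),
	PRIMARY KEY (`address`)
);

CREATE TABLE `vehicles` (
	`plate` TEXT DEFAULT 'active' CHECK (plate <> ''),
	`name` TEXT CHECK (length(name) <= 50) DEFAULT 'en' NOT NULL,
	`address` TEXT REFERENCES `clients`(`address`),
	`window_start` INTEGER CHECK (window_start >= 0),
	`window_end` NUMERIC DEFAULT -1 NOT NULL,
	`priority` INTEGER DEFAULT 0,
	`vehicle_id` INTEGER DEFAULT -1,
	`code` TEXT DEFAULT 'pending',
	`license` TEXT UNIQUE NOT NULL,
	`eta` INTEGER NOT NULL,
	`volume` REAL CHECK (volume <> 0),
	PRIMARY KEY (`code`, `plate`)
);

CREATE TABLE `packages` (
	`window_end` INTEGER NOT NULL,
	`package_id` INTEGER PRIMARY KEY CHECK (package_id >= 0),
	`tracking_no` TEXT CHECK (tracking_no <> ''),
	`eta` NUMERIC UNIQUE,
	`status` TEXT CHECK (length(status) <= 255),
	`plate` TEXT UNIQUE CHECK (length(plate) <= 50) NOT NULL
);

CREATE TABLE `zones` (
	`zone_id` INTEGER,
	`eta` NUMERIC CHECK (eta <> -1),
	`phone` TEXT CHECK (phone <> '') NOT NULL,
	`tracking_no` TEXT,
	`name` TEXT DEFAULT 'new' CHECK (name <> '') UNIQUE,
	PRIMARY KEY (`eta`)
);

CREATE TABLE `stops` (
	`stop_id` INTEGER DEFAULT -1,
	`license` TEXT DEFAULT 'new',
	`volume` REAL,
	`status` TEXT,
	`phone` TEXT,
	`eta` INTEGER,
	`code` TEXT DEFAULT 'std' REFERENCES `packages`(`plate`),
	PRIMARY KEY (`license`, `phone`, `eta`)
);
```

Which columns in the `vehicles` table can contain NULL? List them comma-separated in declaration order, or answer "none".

address, window_start, priority, vehicle_id, volume

- plate: part of the PRIMARY KEY, which implies NOT NULL → not nullable.
- name: declared NOT NULL → not nullable.
- address: a foreign key column may be NULL unless separately constrained → nullable.
- window_start: CHECK does not forbid NULL (a CHECK constraint passes when its expression is NULL) → nullable.
- window_end: declared NOT NULL → not nullable.
- priority: DEFAULT only fills an omitted column; an explicit NULL is still allowed → nullable.
- vehicle_id: DEFAULT only fills an omitted column; an explicit NULL is still allowed → nullable.
- code: part of the PRIMARY KEY, which implies NOT NULL → not nullable.
- license: declared NOT NULL → not nullable.
- eta: declared NOT NULL → not nullable.
- volume: CHECK does not forbid NULL (a CHECK constraint passes when its expression is NULL) → nullable.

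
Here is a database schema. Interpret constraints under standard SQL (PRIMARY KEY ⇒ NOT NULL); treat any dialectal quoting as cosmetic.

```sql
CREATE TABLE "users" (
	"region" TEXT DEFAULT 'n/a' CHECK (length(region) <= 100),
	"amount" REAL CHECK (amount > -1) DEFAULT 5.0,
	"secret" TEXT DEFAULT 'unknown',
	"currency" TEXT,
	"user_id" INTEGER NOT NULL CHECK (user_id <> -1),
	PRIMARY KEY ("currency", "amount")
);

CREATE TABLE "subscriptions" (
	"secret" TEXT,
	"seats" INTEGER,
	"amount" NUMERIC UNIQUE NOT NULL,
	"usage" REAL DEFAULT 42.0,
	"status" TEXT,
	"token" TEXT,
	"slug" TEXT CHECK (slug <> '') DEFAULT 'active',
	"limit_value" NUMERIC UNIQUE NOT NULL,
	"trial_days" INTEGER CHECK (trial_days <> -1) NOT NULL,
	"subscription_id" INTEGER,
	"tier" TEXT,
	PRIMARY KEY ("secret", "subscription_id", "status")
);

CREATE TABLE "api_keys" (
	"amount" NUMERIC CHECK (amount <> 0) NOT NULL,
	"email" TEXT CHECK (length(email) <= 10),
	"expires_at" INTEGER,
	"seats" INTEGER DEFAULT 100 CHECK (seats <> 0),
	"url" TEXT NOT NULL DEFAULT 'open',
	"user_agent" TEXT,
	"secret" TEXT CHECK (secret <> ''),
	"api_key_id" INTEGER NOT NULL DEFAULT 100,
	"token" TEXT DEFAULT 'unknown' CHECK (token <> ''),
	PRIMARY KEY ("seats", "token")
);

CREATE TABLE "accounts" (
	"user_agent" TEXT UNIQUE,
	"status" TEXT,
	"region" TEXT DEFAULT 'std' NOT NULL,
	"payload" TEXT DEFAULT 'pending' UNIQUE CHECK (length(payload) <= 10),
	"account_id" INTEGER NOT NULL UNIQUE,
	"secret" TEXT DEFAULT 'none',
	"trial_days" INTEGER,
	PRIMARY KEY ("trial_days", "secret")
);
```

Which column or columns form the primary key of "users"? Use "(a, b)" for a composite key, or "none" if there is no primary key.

(currency, amount)

A table-level PRIMARY KEY clause names 2 columns: currency, amount.
This is a composite key — the combination is unique, not each column individually.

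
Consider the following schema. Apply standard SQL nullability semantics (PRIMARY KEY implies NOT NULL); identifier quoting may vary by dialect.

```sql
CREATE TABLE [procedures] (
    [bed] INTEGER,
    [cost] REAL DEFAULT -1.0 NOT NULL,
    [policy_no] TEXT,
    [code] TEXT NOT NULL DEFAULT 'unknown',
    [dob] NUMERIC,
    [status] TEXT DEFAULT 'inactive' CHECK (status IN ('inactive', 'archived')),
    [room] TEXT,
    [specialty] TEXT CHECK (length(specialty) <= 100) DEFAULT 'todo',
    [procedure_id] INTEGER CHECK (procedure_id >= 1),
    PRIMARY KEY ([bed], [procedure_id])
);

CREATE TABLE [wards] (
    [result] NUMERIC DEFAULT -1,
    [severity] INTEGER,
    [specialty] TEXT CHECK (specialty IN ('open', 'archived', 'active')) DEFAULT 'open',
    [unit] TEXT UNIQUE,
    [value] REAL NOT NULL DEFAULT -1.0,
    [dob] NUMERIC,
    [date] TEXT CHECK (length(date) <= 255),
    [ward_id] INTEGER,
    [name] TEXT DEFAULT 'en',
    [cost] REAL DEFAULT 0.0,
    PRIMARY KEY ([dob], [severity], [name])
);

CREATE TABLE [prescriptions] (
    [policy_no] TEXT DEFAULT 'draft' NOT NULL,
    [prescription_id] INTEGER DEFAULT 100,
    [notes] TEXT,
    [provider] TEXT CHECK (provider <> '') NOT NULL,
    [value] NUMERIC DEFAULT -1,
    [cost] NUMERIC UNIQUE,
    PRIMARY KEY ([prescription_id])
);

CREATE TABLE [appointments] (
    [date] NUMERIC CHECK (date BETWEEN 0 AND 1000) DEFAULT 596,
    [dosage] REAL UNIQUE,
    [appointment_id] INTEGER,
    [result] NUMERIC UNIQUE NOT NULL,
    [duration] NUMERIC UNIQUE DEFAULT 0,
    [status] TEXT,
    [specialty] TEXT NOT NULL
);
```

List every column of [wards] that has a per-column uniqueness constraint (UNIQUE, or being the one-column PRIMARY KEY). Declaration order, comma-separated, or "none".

- result: no UNIQUE or single-column PK constraint.
- severity: part of a composite PRIMARY KEY — only the tuple is unique, not this column on its own.
- specialty: no UNIQUE or single-column PK constraint.
- unit: declared UNIQUE → unique.
- value: no UNIQUE or single-column PK constraint.
- dob: part of a composite PRIMARY KEY — only the tuple is unique, not this column on its own.
- date: no UNIQUE or single-column PK constraint.
- ward_id: no UNIQUE or single-column PK constraint.
- name: part of a composite PRIMARY KEY — only the tuple is unique, not this column on its own.
- cost: no UNIQUE or single-column PK constraint.

unit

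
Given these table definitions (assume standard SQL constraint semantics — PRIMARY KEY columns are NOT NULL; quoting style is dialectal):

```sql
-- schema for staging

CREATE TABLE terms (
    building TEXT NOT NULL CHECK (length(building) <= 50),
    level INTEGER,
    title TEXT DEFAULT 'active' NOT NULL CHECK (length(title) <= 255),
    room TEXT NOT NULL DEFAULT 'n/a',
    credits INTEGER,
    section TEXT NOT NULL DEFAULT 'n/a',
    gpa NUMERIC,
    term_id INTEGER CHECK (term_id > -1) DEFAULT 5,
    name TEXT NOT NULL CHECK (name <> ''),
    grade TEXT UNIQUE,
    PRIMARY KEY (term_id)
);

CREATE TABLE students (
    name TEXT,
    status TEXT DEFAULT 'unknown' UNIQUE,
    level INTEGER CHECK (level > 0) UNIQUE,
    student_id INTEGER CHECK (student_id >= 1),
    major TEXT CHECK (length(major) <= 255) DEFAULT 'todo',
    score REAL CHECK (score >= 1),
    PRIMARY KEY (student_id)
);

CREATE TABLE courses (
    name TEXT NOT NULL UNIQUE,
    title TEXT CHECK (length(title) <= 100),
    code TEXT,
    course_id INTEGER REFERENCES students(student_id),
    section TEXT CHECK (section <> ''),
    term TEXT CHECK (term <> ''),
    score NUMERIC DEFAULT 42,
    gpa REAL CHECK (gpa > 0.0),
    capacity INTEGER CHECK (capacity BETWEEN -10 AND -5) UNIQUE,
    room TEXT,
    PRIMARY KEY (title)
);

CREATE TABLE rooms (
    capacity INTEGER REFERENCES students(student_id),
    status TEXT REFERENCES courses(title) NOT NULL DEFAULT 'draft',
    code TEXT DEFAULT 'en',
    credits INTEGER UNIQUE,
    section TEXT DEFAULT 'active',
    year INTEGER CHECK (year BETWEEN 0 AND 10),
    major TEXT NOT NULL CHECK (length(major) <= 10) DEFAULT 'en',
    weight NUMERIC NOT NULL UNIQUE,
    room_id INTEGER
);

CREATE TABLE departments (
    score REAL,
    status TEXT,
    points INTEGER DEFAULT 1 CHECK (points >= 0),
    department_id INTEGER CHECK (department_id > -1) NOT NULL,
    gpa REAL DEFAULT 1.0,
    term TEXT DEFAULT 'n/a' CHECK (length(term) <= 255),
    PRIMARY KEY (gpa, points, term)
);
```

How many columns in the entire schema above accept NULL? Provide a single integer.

terms: 4 nullable (level, credits, gpa, grade — PK (term_id) and explicit NOT NULL columns excluded).
students: 5 nullable (name, status, level, major, score — PK (student_id) and explicit NOT NULL columns excluded).
courses: 8 nullable (code, course_id, section, term, score, gpa, capacity, room — PK (title) and explicit NOT NULL columns excluded).
rooms: 6 nullable (capacity, code, credits, section, year, room_id — PK none and explicit NOT NULL columns excluded).
departments: 2 nullable (score, status — PK (gpa, points, term) and explicit NOT NULL columns excluded).
Total: 4 + 5 + 8 + 6 + 2 = 25.

25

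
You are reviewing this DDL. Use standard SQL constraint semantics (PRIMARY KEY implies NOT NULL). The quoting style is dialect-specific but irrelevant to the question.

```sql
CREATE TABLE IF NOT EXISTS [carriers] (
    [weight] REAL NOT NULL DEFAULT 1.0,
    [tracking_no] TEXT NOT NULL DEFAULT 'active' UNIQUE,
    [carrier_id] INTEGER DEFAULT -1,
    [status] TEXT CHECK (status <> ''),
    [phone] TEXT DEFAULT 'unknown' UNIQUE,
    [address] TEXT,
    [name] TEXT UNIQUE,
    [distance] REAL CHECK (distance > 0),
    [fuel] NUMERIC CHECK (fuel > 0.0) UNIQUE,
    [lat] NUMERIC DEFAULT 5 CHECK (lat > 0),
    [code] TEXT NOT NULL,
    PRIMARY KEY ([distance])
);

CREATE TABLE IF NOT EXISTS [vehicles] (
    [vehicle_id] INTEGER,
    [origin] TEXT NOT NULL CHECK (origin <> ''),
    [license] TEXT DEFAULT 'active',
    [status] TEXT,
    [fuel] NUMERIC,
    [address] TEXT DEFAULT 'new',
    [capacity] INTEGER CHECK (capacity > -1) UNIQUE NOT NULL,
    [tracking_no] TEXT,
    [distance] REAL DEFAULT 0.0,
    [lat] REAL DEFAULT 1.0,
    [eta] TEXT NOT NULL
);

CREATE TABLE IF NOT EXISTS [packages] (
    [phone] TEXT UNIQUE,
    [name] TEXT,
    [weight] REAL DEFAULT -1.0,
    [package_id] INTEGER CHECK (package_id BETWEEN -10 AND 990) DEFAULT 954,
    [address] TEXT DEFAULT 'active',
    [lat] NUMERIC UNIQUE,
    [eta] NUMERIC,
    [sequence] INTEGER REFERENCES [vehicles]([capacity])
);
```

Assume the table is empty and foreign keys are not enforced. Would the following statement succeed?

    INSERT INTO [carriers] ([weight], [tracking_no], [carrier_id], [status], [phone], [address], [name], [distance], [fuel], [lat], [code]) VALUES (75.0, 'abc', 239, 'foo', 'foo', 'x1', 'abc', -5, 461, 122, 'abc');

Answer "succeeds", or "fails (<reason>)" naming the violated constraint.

fails (CHECK on distance)

The value -5 for distance violates CHECK (distance > 0).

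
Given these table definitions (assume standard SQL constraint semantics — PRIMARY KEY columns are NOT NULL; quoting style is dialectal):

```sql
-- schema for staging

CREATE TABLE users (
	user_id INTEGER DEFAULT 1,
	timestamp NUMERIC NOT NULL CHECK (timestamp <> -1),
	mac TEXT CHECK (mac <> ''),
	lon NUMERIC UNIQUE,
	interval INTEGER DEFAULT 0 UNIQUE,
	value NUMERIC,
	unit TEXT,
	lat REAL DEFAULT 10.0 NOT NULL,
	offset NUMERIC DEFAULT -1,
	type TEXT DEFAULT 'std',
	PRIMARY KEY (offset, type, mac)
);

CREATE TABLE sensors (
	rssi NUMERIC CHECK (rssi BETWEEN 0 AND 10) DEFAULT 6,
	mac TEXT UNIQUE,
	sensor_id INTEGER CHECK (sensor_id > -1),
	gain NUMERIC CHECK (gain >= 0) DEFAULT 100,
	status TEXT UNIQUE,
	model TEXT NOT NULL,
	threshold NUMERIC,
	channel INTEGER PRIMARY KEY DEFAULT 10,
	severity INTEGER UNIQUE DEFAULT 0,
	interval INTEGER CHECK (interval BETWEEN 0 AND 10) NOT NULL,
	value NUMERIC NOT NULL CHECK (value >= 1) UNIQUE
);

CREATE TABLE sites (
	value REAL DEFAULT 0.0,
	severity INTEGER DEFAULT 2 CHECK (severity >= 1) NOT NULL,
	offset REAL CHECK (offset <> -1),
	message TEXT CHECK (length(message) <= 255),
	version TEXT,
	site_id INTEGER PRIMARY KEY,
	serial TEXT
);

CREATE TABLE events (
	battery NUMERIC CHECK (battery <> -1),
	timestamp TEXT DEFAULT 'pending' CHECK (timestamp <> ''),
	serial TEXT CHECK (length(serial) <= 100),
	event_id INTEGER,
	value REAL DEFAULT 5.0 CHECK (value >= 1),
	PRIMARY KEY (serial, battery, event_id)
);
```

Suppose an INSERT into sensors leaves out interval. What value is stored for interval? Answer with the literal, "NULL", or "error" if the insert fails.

interval has no DEFAULT clause.
Omitting it would insert NULL, but it is declared NOT NULL, so the INSERT fails.

error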